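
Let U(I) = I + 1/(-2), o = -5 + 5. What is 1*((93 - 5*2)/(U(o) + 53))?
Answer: 166/105 ≈ 1.5810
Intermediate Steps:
o = 0
U(I) = -1/2 + I (U(I) = I + 1*(-1/2) = I - 1/2 = -1/2 + I)
1*((93 - 5*2)/(U(o) + 53)) = 1*((93 - 5*2)/((-1/2 + 0) + 53)) = 1*((93 - 10)/(-1/2 + 53)) = 1*(83/(105/2)) = 1*(83*(2/105)) = 1*(166/105) = 166/105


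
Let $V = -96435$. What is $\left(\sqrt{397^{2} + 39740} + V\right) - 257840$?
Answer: $-354275 + \sqrt{197349} \approx -3.5383 \cdot 10^{5}$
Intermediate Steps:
$\left(\sqrt{397^{2} + 39740} + V\right) - 257840 = \left(\sqrt{397^{2} + 39740} - 96435\right) - 257840 = \left(\sqrt{157609 + 39740} - 96435\right) - 257840 = \left(\sqrt{197349} - 96435\right) - 257840 = \left(-96435 + \sqrt{197349}\right) - 257840 = -354275 + \sqrt{197349}$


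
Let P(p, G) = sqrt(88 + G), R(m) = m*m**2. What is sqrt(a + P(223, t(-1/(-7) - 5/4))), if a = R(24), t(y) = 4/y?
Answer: sqrt(13284864 + 62*sqrt(20274))/31 ≈ 117.61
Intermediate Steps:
R(m) = m**3
a = 13824 (a = 24**3 = 13824)
sqrt(a + P(223, t(-1/(-7) - 5/4))) = sqrt(13824 + sqrt(88 + 4/(-1/(-7) - 5/4))) = sqrt(13824 + sqrt(88 + 4/(-1*(-1/7) - 5*1/4))) = sqrt(13824 + sqrt(88 + 4/(1/7 - 5/4))) = sqrt(13824 + sqrt(88 + 4/(-31/28))) = sqrt(13824 + sqrt(88 + 4*(-28/31))) = sqrt(13824 + sqrt(88 - 112/31)) = sqrt(13824 + sqrt(2616/31)) = sqrt(13824 + 2*sqrt(20274)/31)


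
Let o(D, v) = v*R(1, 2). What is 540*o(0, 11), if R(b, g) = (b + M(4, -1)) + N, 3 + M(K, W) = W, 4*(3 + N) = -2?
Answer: -38610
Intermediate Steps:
N = -7/2 (N = -3 + (¼)*(-2) = -3 - ½ = -7/2 ≈ -3.5000)
M(K, W) = -3 + W
R(b, g) = -15/2 + b (R(b, g) = (b + (-3 - 1)) - 7/2 = (b - 4) - 7/2 = (-4 + b) - 7/2 = -15/2 + b)
o(D, v) = -13*v/2 (o(D, v) = v*(-15/2 + 1) = v*(-13/2) = -13*v/2)
540*o(0, 11) = 540*(-13/2*11) = 540*(-143/2) = -38610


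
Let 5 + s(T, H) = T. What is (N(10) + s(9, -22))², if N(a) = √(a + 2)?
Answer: 28 + 16*√3 ≈ 55.713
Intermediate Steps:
s(T, H) = -5 + T
N(a) = √(2 + a)
(N(10) + s(9, -22))² = (√(2 + 10) + (-5 + 9))² = (√12 + 4)² = (2*√3 + 4)² = (4 + 2*√3)²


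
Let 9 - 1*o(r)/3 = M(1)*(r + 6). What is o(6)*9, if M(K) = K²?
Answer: -81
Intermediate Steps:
o(r) = 9 - 3*r (o(r) = 27 - 3*1²*(r + 6) = 27 - 3*(6 + r) = 27 + (-18 - 3*r) = 9 - 3*r)
o(6)*9 = (9 - 3*6)*9 = (9 - 18)*9 = -9*9 = -81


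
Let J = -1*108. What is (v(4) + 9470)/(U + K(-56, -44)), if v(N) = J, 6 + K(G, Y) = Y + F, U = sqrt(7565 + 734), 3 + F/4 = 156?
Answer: 5261444/307545 - 9362*sqrt(8299)/307545 ≈ 14.335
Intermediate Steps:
F = 612 (F = -12 + 4*156 = -12 + 624 = 612)
U = sqrt(8299) ≈ 91.099
K(G, Y) = 606 + Y (K(G, Y) = -6 + (Y + 612) = -6 + (612 + Y) = 606 + Y)
J = -108
v(N) = -108
(v(4) + 9470)/(U + K(-56, -44)) = (-108 + 9470)/(sqrt(8299) + (606 - 44)) = 9362/(sqrt(8299) + 562) = 9362/(562 + sqrt(8299))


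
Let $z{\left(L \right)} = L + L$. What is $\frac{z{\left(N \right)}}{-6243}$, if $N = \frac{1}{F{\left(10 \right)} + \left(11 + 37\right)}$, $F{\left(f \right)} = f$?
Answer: $- \frac{1}{181047} \approx -5.5234 \cdot 10^{-6}$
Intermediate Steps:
$N = \frac{1}{58}$ ($N = \frac{1}{10 + \left(11 + 37\right)} = \frac{1}{10 + 48} = \frac{1}{58} \approx 0.017241$)
$z{\left(L \right)} = 2 L$
$\frac{z{\left(N \right)}}{-6243} = \frac{2 \cdot \frac{1}{58}}{-6243} = \frac{1}{29} \left(- \frac{1}{6243}\right) = - \frac{1}{181047}$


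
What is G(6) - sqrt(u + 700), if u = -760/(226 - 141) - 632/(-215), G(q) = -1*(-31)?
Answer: 31 - 2*sqrt(2317785355)/3655 ≈ 4.6562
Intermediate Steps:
G(q) = 31
u = -21936/3655 (u = -760/85 - 632*(-1/215) = -760*1/85 + 632/215 = -152/17 + 632/215 = -21936/3655 ≈ -6.0016)
G(6) - sqrt(u + 700) = 31 - sqrt(-21936/3655 + 700) = 31 - sqrt(2536564/3655) = 31 - 2*sqrt(2317785355)/3655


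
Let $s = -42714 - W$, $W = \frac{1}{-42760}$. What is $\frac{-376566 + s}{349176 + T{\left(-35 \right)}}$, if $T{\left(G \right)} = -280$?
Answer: $- \frac{17928412799}{14918792960} \approx -1.2017$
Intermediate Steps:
$W = - \frac{1}{42760} \approx -2.3386 \cdot 10^{-5}$
$s = - \frac{1826450639}{42760}$ ($s = -42714 - - \frac{1}{42760} = -42714 + \frac{1}{42760} = - \frac{1826450639}{42760} \approx -42714.0$)
$\frac{-376566 + s}{349176 + T{\left(-35 \right)}} = \frac{-376566 - \frac{1826450639}{42760}}{349176 - 280} = - \frac{17928412799}{42760 \cdot 348896} = \left(- \frac{17928412799}{42760}\right) \frac{1}{348896} = - \frac{17928412799}{14918792960}$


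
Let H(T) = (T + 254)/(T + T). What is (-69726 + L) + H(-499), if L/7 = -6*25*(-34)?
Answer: -33957703/998 ≈ -34026.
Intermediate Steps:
H(T) = (254 + T)/(2*T) (H(T) = (254 + T)/((2*T)) = (254 + T)*(1/(2*T)) = (254 + T)/(2*T))
L = 35700 (L = 7*(-6*25*(-34)) = 7*(-150*(-34)) = 7*5100 = 35700)
(-69726 + L) + H(-499) = (-69726 + 35700) + (½)*(254 - 499)/(-499) = -34026 + (½)*(-1/499)*(-245) = -34026 + 245/998 = -33957703/998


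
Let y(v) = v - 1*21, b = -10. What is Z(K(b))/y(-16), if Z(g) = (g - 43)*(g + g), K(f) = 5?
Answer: 380/37 ≈ 10.270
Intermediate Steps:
y(v) = -21 + v (y(v) = v - 21 = -21 + v)
Z(g) = 2*g*(-43 + g) (Z(g) = (-43 + g)*(2*g) = 2*g*(-43 + g))
Z(K(b))/y(-16) = (2*5*(-43 + 5))/(-21 - 16) = (2*5*(-38))/(-37) = -380*(-1/37) = 380/37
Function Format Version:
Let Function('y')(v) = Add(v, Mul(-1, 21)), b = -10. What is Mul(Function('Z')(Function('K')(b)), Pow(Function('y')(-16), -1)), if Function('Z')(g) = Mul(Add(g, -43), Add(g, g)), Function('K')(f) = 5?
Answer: Rational(380, 37) ≈ 10.270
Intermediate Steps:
Function('y')(v) = Add(-21, v) (Function('y')(v) = Add(v, -21) = Add(-21, v))
Function('Z')(g) = Mul(2, g, Add(-43, g)) (Function('Z')(g) = Mul(Add(-43, g), Mul(2, g)) = Mul(2, g, Add(-43, g)))
Mul(Function('Z')(Function('K')(b)), Pow(Function('y')(-16), -1)) = Mul(Mul(2, 5, Add(-43, 5)), Pow(Add(-21, -16), -1)) = Mul(Mul(2, 5, -38), Pow(-37, -1)) = Mul(-380, Rational(-1, 37)) = Rational(380, 37)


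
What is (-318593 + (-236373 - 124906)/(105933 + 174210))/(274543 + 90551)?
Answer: -44625980039/51139264221 ≈ -0.87264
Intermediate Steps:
(-318593 + (-236373 - 124906)/(105933 + 174210))/(274543 + 90551) = (-318593 - 361279/280143)/365094 = (-318593 - 361279*1/280143)*(1/365094) = (-318593 - 361279/280143)*(1/365094) = -89251960078/280143*1/365094 = -44625980039/51139264221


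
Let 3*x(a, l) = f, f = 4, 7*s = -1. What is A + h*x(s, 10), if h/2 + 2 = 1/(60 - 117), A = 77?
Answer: 12247/171 ≈ 71.620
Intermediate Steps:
s = -⅐ (s = (⅐)*(-1) = -⅐ ≈ -0.14286)
x(a, l) = 4/3 (x(a, l) = (⅓)*4 = 4/3)
h = -230/57 (h = -4 + 2/(60 - 117) = -4 + 2/(-57) = -4 + 2*(-1/57) = -4 - 2/57 = -230/57 ≈ -4.0351)
A + h*x(s, 10) = 77 - 230/57*4/3 = 77 - 920/171 = 12247/171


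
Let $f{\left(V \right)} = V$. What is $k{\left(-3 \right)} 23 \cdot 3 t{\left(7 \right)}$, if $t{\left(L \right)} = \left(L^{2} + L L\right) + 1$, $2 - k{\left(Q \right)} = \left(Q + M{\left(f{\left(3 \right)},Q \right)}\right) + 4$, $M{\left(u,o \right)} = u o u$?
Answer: $191268$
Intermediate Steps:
$M{\left(u,o \right)} = o u^{2}$ ($M{\left(u,o \right)} = o u u = o u^{2}$)
$k{\left(Q \right)} = -2 - 10 Q$ ($k{\left(Q \right)} = 2 - \left(\left(Q + Q 3^{2}\right) + 4\right) = 2 - \left(\left(Q + Q 9\right) + 4\right) = 2 - \left(\left(Q + 9 Q\right) + 4\right) = 2 - \left(10 Q + 4\right) = 2 - \left(4 + 10 Q\right) = -2 - 10 Q$)
$t{\left(L \right)} = 1 + 2 L^{2}$ ($t{\left(L \right)} = \left(L^{2} + L^{2}\right) + 1 = 2 L^{2} + 1 = 1 + 2 L^{2}$)
$k{\left(-3 \right)} 23 \cdot 3 t{\left(7 \right)} = \left(-2 - -30\right) 23 \cdot 3 \left(1 + 2 \cdot 7^{2}\right) = \left(-2 + 30\right) 69 \left(1 + 2 \cdot 49\right) = 28 \cdot 69 \left(1 + 98\right) = 1932 \cdot 99 = 191268$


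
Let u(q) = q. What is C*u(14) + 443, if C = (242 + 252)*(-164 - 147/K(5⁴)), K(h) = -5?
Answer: -4652253/5 ≈ -9.3045e+5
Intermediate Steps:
C = -332462/5 (C = (242 + 252)*(-164 - 147/(-5)) = 494*(-164 - 147*(-⅕)) = 494*(-164 + 147/5) = 494*(-673/5) = -332462/5 ≈ -66492.)
C*u(14) + 443 = -332462/5*14 + 443 = -4654468/5 + 443 = -4652253/5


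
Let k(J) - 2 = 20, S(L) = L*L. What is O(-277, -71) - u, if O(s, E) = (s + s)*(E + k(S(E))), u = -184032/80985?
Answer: 732867614/26995 ≈ 27148.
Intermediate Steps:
u = -61344/26995 (u = -184032*1/80985 = -61344/26995 ≈ -2.2724)
S(L) = L²
k(J) = 22 (k(J) = 2 + 20 = 22)
O(s, E) = 2*s*(22 + E) (O(s, E) = (s + s)*(E + 22) = (2*s)*(22 + E) = 2*s*(22 + E))
O(-277, -71) - u = 2*(-277)*(22 - 71) - 1*(-61344/26995) = 2*(-277)*(-49) + 61344/26995 = 27146 + 61344/26995 = 732867614/26995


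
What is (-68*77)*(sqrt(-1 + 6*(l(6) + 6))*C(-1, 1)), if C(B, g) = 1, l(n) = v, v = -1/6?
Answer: -5236*sqrt(34) ≈ -30531.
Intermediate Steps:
v = -1/6 (v = -1*1/6 = -1/6 ≈ -0.16667)
l(n) = -1/6
(-68*77)*(sqrt(-1 + 6*(l(6) + 6))*C(-1, 1)) = (-68*77)*(sqrt(-1 + 6*(-1/6 + 6))*1) = -5236*sqrt(-1 + 6*(35/6)) = -5236*sqrt(-1 + 35) = -5236*sqrt(34)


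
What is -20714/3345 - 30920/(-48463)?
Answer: -900435182/162108735 ≈ -5.5545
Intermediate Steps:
-20714/3345 - 30920/(-48463) = -20714*1/3345 - 30920*(-1/48463) = -20714/3345 + 30920/48463 = -900435182/162108735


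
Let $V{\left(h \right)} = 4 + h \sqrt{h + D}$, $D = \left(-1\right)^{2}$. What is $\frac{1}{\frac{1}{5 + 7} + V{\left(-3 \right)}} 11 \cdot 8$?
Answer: $\frac{51744}{4993} + \frac{38016 i \sqrt{2}}{4993} \approx 10.363 + 10.768 i$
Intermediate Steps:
$D = 1$
$V{\left(h \right)} = 4 + h \sqrt{1 + h}$ ($V{\left(h \right)} = 4 + h \sqrt{h + 1} = 4 + h \sqrt{1 + h}$)
$\frac{1}{\frac{1}{5 + 7} + V{\left(-3 \right)}} 11 \cdot 8 = \frac{1}{\frac{1}{5 + 7} + \left(4 - 3 \sqrt{1 - 3}\right)} 11 \cdot 8 = \frac{1}{\frac{1}{12} + \left(4 - 3 \sqrt{-2}\right)} 11 \cdot 8 = \frac{1}{\frac{1}{12} + \left(4 - 3 i \sqrt{2}\right)} 11 \cdot 8 = \frac{1}{\frac{49}{12} - 3 i \sqrt{2}} \cdot 11 \cdot 8 = \frac{11}{\frac{49}{12} - 3 i \sqrt{2}} \cdot 8 = \frac{88}{\frac{49}{12} - 3 i \sqrt{2}}$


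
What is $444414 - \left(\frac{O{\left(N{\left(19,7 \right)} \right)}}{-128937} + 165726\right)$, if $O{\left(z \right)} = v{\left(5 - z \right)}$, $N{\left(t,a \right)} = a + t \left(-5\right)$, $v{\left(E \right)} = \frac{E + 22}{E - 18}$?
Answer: $\frac{538997919863}{1934055} \approx 2.7869 \cdot 10^{5}$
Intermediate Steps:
$v{\left(E \right)} = \frac{22 + E}{-18 + E}$
$N{\left(t,a \right)} = a - 5 t$
$O{\left(z \right)} = \frac{27 - z}{-13 - z}$ ($O{\left(z \right)} = \frac{22 - \left(-5 + z\right)}{-18 - \left(-5 + z\right)} = \frac{27 - z}{-13 - z}$)
$444414 - \left(\frac{O{\left(N{\left(19,7 \right)} \right)}}{-128937} + 165726\right) = 444414 - \left(\frac{\frac{1}{13 + \left(7 - 95\right)} \left(-27 + \left(7 - 95\right)\right)}{-128937} + 165726\right) = 444414 - \left(\frac{-27 + \left(7 - 95\right)}{13 + \left(7 - 95\right)} \left(- \frac{1}{128937}\right) + 165726\right) = 444414 - \left(\frac{-27 - 88}{13 - 88} \left(- \frac{1}{128937}\right) + 165726\right) = 444414 - \left(\frac{1}{-75} \left(-115\right) \left(- \frac{1}{128937}\right) + 165726\right) = 444414 - \left(\left(- \frac{1}{75}\right) \left(-115\right) \left(- \frac{1}{128937}\right) + 165726\right) = 444414 - \left(\frac{23}{15} \left(- \frac{1}{128937}\right) + 165726\right) = 444414 - \left(- \frac{23}{1934055} + 165726\right) = 444414 - \frac{320523198907}{1934055} = \frac{538997919863}{1934055}$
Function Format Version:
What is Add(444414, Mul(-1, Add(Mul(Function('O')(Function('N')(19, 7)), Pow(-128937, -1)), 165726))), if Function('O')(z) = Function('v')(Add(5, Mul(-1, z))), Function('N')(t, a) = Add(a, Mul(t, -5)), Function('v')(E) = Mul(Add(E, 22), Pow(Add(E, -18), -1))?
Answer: Rational(538997919863, 1934055) ≈ 2.7869e+5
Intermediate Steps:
Function('v')(E) = Mul(Pow(Add(-18, E), -1), Add(22, E)) (Function('v')(E) = Mul(Add(22, E), Pow(Add(-18, E), -1)) = Mul(Pow(Add(-18, E), -1), Add(22, E)))
Function('N')(t, a) = Add(a, Mul(-5, t))
Function('O')(z) = Mul(Pow(Add(-13, Mul(-1, z)), -1), Add(27, Mul(-1, z))) (Function('O')(z) = Mul(Pow(Add(-18, Add(5, Mul(-1, z))), -1), Add(22, Add(5, Mul(-1, z)))) = Mul(Pow(Add(-13, Mul(-1, z)), -1), Add(27, Mul(-1, z))))
Add(444414, Mul(-1, Add(Mul(Function('O')(Function('N')(19, 7)), Pow(-128937, -1)), 165726))) = Add(444414, Mul(-1, Add(Mul(Mul(Pow(Add(13, Add(7, Mul(-5, 19))), -1), Add(-27, Add(7, Mul(-5, 19)))), Pow(-128937, -1)), 165726))) = Add(444414, Mul(-1, Add(Mul(Mul(Pow(Add(13, Add(7, -95)), -1), Add(-27, Add(7, -95))), Rational(-1, 128937)), 165726))) = Add(444414, Mul(-1, Add(Mul(Mul(Pow(Add(13, -88), -1), Add(-27, -88)), Rational(-1, 128937)), 165726))) = Add(444414, Mul(-1, Add(Mul(Mul(Pow(-75, -1), -115), Rational(-1, 128937)), 165726))) = Add(444414, Mul(-1, Add(Mul(Mul(Rational(-1, 75), -115), Rational(-1, 128937)), 165726))) = Add(444414, Mul(-1, Add(Mul(Rational(23, 15), Rational(-1, 128937)), 165726))) = Add(444414, Mul(-1, Add(Rational(-23, 1934055), 165726))) = Add(444414, Mul(-1, Rational(320523198907, 1934055))) = Add(444414, Rational(-320523198907, 1934055)) = Rational(538997919863, 1934055)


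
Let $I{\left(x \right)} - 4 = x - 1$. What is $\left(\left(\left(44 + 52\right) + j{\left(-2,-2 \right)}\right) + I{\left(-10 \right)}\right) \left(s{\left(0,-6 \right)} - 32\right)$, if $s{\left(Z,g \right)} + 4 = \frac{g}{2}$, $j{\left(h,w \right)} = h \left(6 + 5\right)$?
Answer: $-2613$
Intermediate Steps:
$I{\left(x \right)} = 3 + x$ ($I{\left(x \right)} = 4 + \left(x - 1\right) = 4 + \left(-1 + x\right) = 3 + x$)
$j{\left(h,w \right)} = 11 h$ ($j{\left(h,w \right)} = h 11 = 11 h$)
$s{\left(Z,g \right)} = -4 + \frac{g}{2}$
$\left(\left(\left(44 + 52\right) + j{\left(-2,-2 \right)}\right) + I{\left(-10 \right)}\right) \left(s{\left(0,-6 \right)} - 32\right) = \left(\left(\left(44 + 52\right) + 11 \left(-2\right)\right) + \left(3 - 10\right)\right) \left(\left(-4 + \frac{1}{2} \left(-6\right)\right) - 32\right) = \left(\left(96 - 22\right) - 7\right) \left(\left(-4 - 3\right) - 32\right) = \left(74 - 7\right) \left(-7 - 32\right) = 67 \left(-39\right) = -2613$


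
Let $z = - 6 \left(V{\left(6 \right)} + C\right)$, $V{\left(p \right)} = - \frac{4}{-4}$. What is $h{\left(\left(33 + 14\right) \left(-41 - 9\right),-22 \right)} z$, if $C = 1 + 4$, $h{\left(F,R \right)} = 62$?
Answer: $-2232$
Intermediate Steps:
$V{\left(p \right)} = 1$ ($V{\left(p \right)} = \left(-4\right) \left(- \frac{1}{4}\right) = 1$)
$C = 5$
$z = -36$ ($z = - 6 \left(1 + 5\right) = \left(-6\right) 6 = -36$)
$h{\left(\left(33 + 14\right) \left(-41 - 9\right),-22 \right)} z = 62 \left(-36\right) = -2232$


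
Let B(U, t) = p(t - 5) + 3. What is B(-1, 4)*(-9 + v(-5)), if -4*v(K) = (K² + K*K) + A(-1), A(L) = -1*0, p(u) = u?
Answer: -43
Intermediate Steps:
A(L) = 0
B(U, t) = -2 + t (B(U, t) = (t - 5) + 3 = (-5 + t) + 3 = -2 + t)
v(K) = -K²/2 (v(K) = -((K² + K*K) + 0)/4 = -((K² + K²) + 0)/4 = -(2*K² + 0)/4 = -K²/2)
B(-1, 4)*(-9 + v(-5)) = (-2 + 4)*(-9 - ½*(-5)²) = 2*(-9 - ½*25) = 2*(-9 - 25/2) = 2*(-43/2) = -43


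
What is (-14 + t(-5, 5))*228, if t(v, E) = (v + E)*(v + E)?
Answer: -3192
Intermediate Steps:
t(v, E) = (E + v)**2 (t(v, E) = (E + v)*(E + v) = (E + v)**2)
(-14 + t(-5, 5))*228 = (-14 + (5 - 5)**2)*228 = (-14 + 0**2)*228 = (-14 + 0)*228 = -14*228 = -3192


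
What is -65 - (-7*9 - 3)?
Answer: 1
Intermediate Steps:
-65 - (-7*9 - 3) = -65 - (-63 - 3) = -65 - 1*(-66) = -65 + 66 = 1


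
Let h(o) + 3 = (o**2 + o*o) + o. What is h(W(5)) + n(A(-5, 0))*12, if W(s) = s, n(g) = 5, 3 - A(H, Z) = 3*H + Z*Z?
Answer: 112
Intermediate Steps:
A(H, Z) = 3 - Z**2 - 3*H (A(H, Z) = 3 - (3*H + Z*Z) = 3 - (3*H + Z**2) = 3 - (Z**2 + 3*H) = 3 + (-Z**2 - 3*H) = 3 - Z**2 - 3*H)
h(o) = -3 + o + 2*o**2 (h(o) = -3 + ((o**2 + o*o) + o) = -3 + ((o**2 + o**2) + o) = -3 + (2*o**2 + o) = -3 + (o + 2*o**2) = -3 + o + 2*o**2)
h(W(5)) + n(A(-5, 0))*12 = (-3 + 5 + 2*5**2) + 5*12 = (-3 + 5 + 2*25) + 60 = (-3 + 5 + 50) + 60 = 52 + 60 = 112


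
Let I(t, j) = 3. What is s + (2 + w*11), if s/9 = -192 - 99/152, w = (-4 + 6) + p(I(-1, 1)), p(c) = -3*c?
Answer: -274947/152 ≈ -1808.9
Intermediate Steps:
w = -7 (w = (-4 + 6) - 3*3 = 2 - 9 = -7)
s = -263547/152 (s = 9*(-192 - 99/152) = 9*(-29283/152) = -263547/152 ≈ -1733.9)
s + (2 + w*11) = -263547/152 + (2 - 7*11) = -263547/152 + (2 - 77) = -263547/152 - 75 = -274947/152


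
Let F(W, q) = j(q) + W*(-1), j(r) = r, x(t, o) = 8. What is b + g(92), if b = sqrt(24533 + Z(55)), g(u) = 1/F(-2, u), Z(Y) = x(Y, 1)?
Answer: 1/94 + sqrt(24541) ≈ 156.67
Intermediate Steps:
F(W, q) = q - W (F(W, q) = q + W*(-1) = q - W)
Z(Y) = 8
g(u) = 1/(2 + u) (g(u) = 1/(u - 1*(-2)) = 1/(u + 2) = 1/(2 + u))
b = sqrt(24541) (b = sqrt(24533 + 8) = sqrt(24541) ≈ 156.66)
b + g(92) = sqrt(24541) + 1/(2 + 92) = sqrt(24541) + 1/94 = 1/94 + sqrt(24541)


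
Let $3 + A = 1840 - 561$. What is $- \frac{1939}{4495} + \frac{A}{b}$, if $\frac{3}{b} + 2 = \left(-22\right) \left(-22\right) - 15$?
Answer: $\frac{2678528723}{13485} \approx 1.9863 \cdot 10^{5}$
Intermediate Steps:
$A = 1276$ ($A = -3 + \left(1840 - 561\right) = -3 + 1279 = 1276$)
$b = \frac{3}{467}$ ($b = \frac{3}{-2 - -469} = \frac{3}{-2 + \left(484 - 15\right)} = \frac{3}{-2 + 469} = \frac{3}{467} \approx 0.006424$)
$- \frac{1939}{4495} + \frac{A}{b} = - \frac{1939}{4495} + \frac{1276}{\frac{3}{467}} = \left(-1939\right) \frac{1}{4495} + 1276 \cdot \frac{467}{3} = - \frac{1939}{4495} + \frac{595892}{3} = \frac{2678528723}{13485}$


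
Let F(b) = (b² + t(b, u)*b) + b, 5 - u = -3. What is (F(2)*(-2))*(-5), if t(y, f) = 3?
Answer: 120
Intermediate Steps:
u = 8 (u = 5 - 1*(-3) = 5 + 3 = 8)
F(b) = b² + 4*b (F(b) = (b² + 3*b) + b = b² + 4*b)
(F(2)*(-2))*(-5) = ((2*(4 + 2))*(-2))*(-5) = ((2*6)*(-2))*(-5) = (12*(-2))*(-5) = -24*(-5) = 120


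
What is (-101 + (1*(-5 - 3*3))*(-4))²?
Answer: 2025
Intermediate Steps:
(-101 + (1*(-5 - 3*3))*(-4))² = (-101 + (1*(-5 - 9))*(-4))² = (-101 + (1*(-14))*(-4))² = (-101 - 14*(-4))² = (-101 + 56)² = (-45)² = 2025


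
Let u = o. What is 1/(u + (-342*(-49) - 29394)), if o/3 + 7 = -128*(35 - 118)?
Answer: 1/19215 ≈ 5.2043e-5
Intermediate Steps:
o = 31851 (o = -21 + 3*(-128*(35 - 118)) = -21 + 3*(-128*(-83)) = -21 + 3*10624 = -21 + 31872 = 31851)
u = 31851
1/(u + (-342*(-49) - 29394)) = 1/(31851 + (-342*(-49) - 29394)) = 1/(31851 + (16758 - 29394)) = 1/(31851 - 12636) = 1/19215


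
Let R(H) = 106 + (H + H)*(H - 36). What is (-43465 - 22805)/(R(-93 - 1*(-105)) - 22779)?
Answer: 66270/23249 ≈ 2.8504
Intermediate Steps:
R(H) = 106 + 2*H*(-36 + H) (R(H) = 106 + (2*H)*(-36 + H) = 106 + 2*H*(-36 + H))
(-43465 - 22805)/(R(-93 - 1*(-105)) - 22779) = (-43465 - 22805)/((106 - 72*(-93 - 1*(-105)) + 2*(-93 - 1*(-105))²) - 22779) = -66270/((106 - 72*(-93 + 105) + 2*(-93 + 105)²) - 22779) = -66270/((106 - 72*12 + 2*12²) - 22779) = -66270/((106 - 864 + 2*144) - 22779) = -66270/((106 - 864 + 288) - 22779) = -66270/(-470 - 22779) = -66270/(-23249) = -66270*(-1/23249) = 66270/23249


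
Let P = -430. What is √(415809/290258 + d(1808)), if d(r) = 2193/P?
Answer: I*√1931135092215/725645 ≈ 1.9151*I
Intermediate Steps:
d(r) = -51/10 (d(r) = 2193/(-430) = 2193*(-1/430) = -51/10)
√(415809/290258 + d(1808)) = √(415809/290258 - 51/10) = √(-2661267/725645) = I*√1931135092215/725645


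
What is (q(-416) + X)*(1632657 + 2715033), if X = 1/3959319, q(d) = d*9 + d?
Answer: -23869929715929970/1319773 ≈ -1.8086e+10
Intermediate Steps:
q(d) = 10*d (q(d) = 9*d + d = 10*d)
X = 1/3959319 ≈ 2.5257e-7
(q(-416) + X)*(1632657 + 2715033) = (10*(-416) + 1/3959319)*(1632657 + 2715033) = (-4160 + 1/3959319)*4347690 = -16470767039/3959319*4347690 = -23869929715929970/1319773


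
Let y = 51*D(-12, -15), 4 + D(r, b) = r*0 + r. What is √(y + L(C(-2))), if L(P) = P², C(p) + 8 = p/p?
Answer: I*√767 ≈ 27.695*I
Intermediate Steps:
D(r, b) = -4 + r (D(r, b) = -4 + (r*0 + r) = -4 + (0 + r) = -4 + r)
C(p) = -7 (C(p) = -8 + p/p = -8 + 1 = -7)
y = -816 (y = 51*(-4 - 12) = 51*(-16) = -816)
√(y + L(C(-2))) = √(-816 + (-7)²) = √(-816 + 49) = √(-767) = I*√767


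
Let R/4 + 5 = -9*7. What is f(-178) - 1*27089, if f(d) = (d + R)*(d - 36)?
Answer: 69211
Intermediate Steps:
R = -272 (R = -20 + 4*(-9*7) = -20 + 4*(-63) = -20 - 252 = -272)
f(d) = (-272 + d)*(-36 + d) (f(d) = (d - 272)*(d - 36) = (-272 + d)*(-36 + d))
f(-178) - 1*27089 = (9792 + (-178)² - 308*(-178)) - 1*27089 = (9792 + 31684 + 54824) - 27089 = 96300 - 27089 = 69211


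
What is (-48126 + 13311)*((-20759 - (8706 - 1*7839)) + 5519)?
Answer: 560765205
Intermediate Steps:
(-48126 + 13311)*((-20759 - (8706 - 1*7839)) + 5519) = -34815*((-20759 - (8706 - 7839)) + 5519) = -34815*((-20759 - 1*867) + 5519) = -34815*((-20759 - 867) + 5519) = -34815*(-21626 + 5519) = -34815*(-16107) = 560765205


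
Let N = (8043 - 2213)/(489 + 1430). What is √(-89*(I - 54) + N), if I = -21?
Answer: √24592282445/1919 ≈ 81.719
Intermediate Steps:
N = 5830/1919 ≈ 3.0380
√(-89*(I - 54) + N) = √(-89*(-21 - 54) + 5830/1919) = √(-89*(-75) + 5830/1919) = √(6675 + 5830/1919) = √(12815155/1919) = √24592282445/1919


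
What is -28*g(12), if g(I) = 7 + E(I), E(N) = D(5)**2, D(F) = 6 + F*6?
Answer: -36484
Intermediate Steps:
D(F) = 6 + 6*F
E(N) = 1296 (E(N) = (6 + 6*5)**2 = (6 + 30)**2 = 36**2 = 1296)
g(I) = 1303 (g(I) = 7 + 1296 = 1303)
-28*g(12) = -28*1303 = -36484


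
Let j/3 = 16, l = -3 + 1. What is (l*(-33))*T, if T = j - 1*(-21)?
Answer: 4554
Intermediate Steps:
l = -2
j = 48 (j = 3*16 = 48)
T = 69 (T = 48 - 1*(-21) = 48 + 21 = 69)
(l*(-33))*T = -2*(-33)*69 = 66*69 = 4554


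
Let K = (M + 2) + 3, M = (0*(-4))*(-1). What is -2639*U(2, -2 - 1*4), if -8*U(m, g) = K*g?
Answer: -39585/4 ≈ -9896.3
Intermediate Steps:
M = 0 (M = 0*(-1) = 0)
K = 5 (K = (0 + 2) + 3 = 2 + 3 = 5)
U(m, g) = -5*g/8
-2639*U(2, -2 - 1*4) = -(-13195)*(-2 - 1*4)/8 = -(-13195)*(-2 - 4)/8 = -(-13195)*(-6)/8 = -2639*15/4 = -39585/4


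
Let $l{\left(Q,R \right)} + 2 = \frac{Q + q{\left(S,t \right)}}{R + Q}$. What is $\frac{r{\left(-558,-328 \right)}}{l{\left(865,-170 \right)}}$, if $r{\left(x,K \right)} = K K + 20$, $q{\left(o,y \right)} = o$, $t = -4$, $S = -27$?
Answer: $- \frac{6232065}{46} \approx -1.3548 \cdot 10^{5}$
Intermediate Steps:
$r{\left(x,K \right)} = 20 + K^{2}$ ($r{\left(x,K \right)} = K^{2} + 20 = 20 + K^{2}$)
$l{\left(Q,R \right)} = -2 + \frac{-27 + Q}{Q + R}$ ($l{\left(Q,R \right)} = -2 + \frac{Q - 27}{R + Q} = -2 + \frac{-27 + Q}{Q + R}$)
$\frac{r{\left(-558,-328 \right)}}{l{\left(865,-170 \right)}} = \frac{20 + \left(-328\right)^{2}}{\frac{1}{865 - 170} \left(-27 - 865 - -340\right)} = \frac{20 + 107584}{\frac{1}{695} \left(-27 - 865 + 340\right)} = \frac{107604}{\frac{1}{695} \left(-552\right)} = \frac{107604}{- \frac{552}{695}} = 107604 \left(- \frac{695}{552}\right) = - \frac{6232065}{46}$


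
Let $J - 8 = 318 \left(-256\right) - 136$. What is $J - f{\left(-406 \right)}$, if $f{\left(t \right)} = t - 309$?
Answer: $-80821$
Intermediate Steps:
$J = -81536$ ($J = 8 + \left(318 \left(-256\right) - 136\right) = 8 - 81544 = -81536$)
$f{\left(t \right)} = -309 + t$
$J - f{\left(-406 \right)} = -81536 - \left(-309 - 406\right) = -81536 - -715 = -81536 + 715 = -80821$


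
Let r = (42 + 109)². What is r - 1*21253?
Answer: 1548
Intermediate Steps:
r = 22801 (r = 151² = 22801)
r - 1*21253 = 22801 - 1*21253 = 22801 - 21253 = 1548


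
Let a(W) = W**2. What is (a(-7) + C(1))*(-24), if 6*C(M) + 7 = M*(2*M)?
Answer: -1156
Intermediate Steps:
C(M) = -7/6 + M**2/3 (C(M) = -7/6 + (M*(2*M))/6 = -7/6 + (2*M**2)/6 = -7/6 + M**2/3)
(a(-7) + C(1))*(-24) = ((-7)**2 + (-7/6 + (1/3)*1**2))*(-24) = (49 + (-7/6 + (1/3)*1))*(-24) = (49 + (-7/6 + 1/3))*(-24) = (49 - 5/6)*(-24) = (289/6)*(-24) = -1156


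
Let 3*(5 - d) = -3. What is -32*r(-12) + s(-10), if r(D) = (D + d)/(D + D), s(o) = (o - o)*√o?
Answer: -8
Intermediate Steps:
d = 6 (d = 5 - ⅓*(-3) = 5 + 1 = 6)
s(o) = 0 (s(o) = 0*√o = 0)
r(D) = (6 + D)/(2*D) (r(D) = (D + 6)/(D + D) = (6 + D)/((2*D)) = (6 + D)*(1/(2*D)) = (6 + D)/(2*D))
-32*r(-12) + s(-10) = -16*(6 - 12)/(-12) + 0 = -16*(-1)*(-6)/12 + 0 = -32*¼ + 0 = -8 + 0 = -8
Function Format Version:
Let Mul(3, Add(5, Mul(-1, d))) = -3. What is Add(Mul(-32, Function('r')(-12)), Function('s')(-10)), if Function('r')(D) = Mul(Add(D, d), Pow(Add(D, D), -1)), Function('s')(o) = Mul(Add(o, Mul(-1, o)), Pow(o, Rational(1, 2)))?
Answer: -8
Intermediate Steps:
d = 6 (d = Add(5, Mul(Rational(-1, 3), -3)) = Add(5, 1) = 6)
Function('s')(o) = 0 (Function('s')(o) = Mul(0, Pow(o, Rational(1, 2))) = 0)
Function('r')(D) = Mul(Rational(1, 2), Pow(D, -1), Add(6, D)) (Function('r')(D) = Mul(Add(D, 6), Pow(Add(D, D), -1)) = Mul(Add(6, D), Pow(Mul(2, D), -1)) = Mul(Add(6, D), Mul(Rational(1, 2), Pow(D, -1))) = Mul(Rational(1, 2), Pow(D, -1), Add(6, D)))
Add(Mul(-32, Function('r')(-12)), Function('s')(-10)) = Add(Mul(-32, Mul(Rational(1, 2), Pow(-12, -1), Add(6, -12))), 0) = Add(Mul(-32, Mul(Rational(1, 2), Rational(-1, 12), -6)), 0) = Add(Mul(-32, Rational(1, 4)), 0) = Add(-8, 0) = -8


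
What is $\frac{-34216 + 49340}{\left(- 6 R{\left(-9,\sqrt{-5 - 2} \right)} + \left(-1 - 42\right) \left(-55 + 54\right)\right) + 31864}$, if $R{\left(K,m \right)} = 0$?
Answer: $\frac{15124}{31907} \approx 0.474$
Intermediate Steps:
$\frac{-34216 + 49340}{\left(- 6 R{\left(-9,\sqrt{-5 - 2} \right)} + \left(-1 - 42\right) \left(-55 + 54\right)\right) + 31864} = \frac{-34216 + 49340}{\left(\left(-6\right) 0 + \left(-1 - 42\right) \left(-55 + 54\right)\right) + 31864} = \frac{15124}{\left(0 - -43\right) + 31864} = \frac{15124}{\left(0 + 43\right) + 31864} = \frac{15124}{43 + 31864} = \frac{15124}{31907}$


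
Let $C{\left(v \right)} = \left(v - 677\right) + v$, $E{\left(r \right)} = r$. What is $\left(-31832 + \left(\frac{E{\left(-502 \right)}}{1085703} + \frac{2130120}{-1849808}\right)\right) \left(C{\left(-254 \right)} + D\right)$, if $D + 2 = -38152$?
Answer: $\frac{104792308670356191459}{83680920626} \approx 1.2523 \cdot 10^{9}$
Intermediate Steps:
$D = -38154$ ($D = -2 - 38152 = -38154$)
$C{\left(v \right)} = -677 + 2 v$ ($C{\left(v \right)} = \left(-677 + v\right) + v = -677 + 2 v$)
$\left(-31832 + \left(\frac{E{\left(-502 \right)}}{1085703} + \frac{2130120}{-1849808}\right)\right) \left(C{\left(-254 \right)} + D\right) = \left(-31832 + \left(- \frac{502}{1085703} + \frac{2130120}{-1849808}\right)\right) \left(\left(-677 + 2 \left(-254\right)\right) - 38154\right) = \left(-31832 + \left(\left(-502\right) \frac{1}{1085703} + 2130120 \left(- \frac{1}{1849808}\right)\right)\right) \left(\left(-677 - 508\right) - 38154\right) = \left(-31832 - \frac{289200784747}{251042761878}\right) \left(-1185 - 38154\right) = \left(-31832 - \frac{289200784747}{251042761878}\right) \left(-39339\right) = \left(- \frac{7991482396885243}{251042761878}\right) \left(-39339\right) = \frac{104792308670356191459}{83680920626}$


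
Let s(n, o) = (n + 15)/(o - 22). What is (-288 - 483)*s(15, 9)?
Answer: 23130/13 ≈ 1779.2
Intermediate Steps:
s(n, o) = (15 + n)/(-22 + o)
(-288 - 483)*s(15, 9) = (-288 - 483)*((15 + 15)/(-22 + 9)) = -771*30/(-13) = -(-771)*30/13 = -771*(-30/13) = 23130/13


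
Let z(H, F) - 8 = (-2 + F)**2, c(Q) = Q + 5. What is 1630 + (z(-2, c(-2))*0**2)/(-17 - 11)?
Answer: 1630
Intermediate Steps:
c(Q) = 5 + Q
z(H, F) = 8 + (-2 + F)**2
1630 + (z(-2, c(-2))*0**2)/(-17 - 11) = 1630 + ((8 + (-2 + (5 - 2))**2)*0**2)/(-17 - 11) = 1630 + ((8 + (-2 + 3)**2)*0)/(-28) = 1630 + ((8 + 1**2)*0)*(-1/28) = 1630 + ((8 + 1)*0)*(-1/28) = 1630 + (9*0)*(-1/28) = 1630 + 0*(-1/28) = 1630 + 0 = 1630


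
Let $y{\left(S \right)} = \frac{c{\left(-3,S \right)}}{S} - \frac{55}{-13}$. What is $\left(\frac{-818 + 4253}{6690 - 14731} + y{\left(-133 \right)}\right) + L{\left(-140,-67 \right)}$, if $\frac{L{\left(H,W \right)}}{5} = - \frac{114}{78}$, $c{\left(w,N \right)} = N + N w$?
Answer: $- \frac{575361}{104533} \approx -5.5041$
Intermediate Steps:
$y{\left(S \right)} = \frac{29}{13}$ ($y{\left(S \right)} = \frac{S \left(1 - 3\right)}{S} - \frac{55}{-13} = \frac{S \left(-2\right)}{S} - - \frac{55}{13} = \frac{\left(-2\right) S}{S} + \frac{55}{13} = -2 + \frac{55}{13} = \frac{29}{13}$)
$L{\left(H,W \right)} = - \frac{95}{13}$ ($L{\left(H,W \right)} = 5 \left(- \frac{114}{78}\right) = 5 \left(\left(-114\right) \frac{1}{78}\right) = 5 \left(- \frac{19}{13}\right) = - \frac{95}{13}$)
$\left(\frac{-818 + 4253}{6690 - 14731} + y{\left(-133 \right)}\right) + L{\left(-140,-67 \right)} = \left(\frac{-818 + 4253}{6690 - 14731} + \frac{29}{13}\right) - \frac{95}{13} = \left(\frac{3435}{-8041} + \frac{29}{13}\right) - \frac{95}{13} = \left(3435 \left(- \frac{1}{8041}\right) + \frac{29}{13}\right) - \frac{95}{13} = \left(- \frac{3435}{8041} + \frac{29}{13}\right) - \frac{95}{13} = \frac{188534}{104533} - \frac{95}{13} = - \frac{575361}{104533}$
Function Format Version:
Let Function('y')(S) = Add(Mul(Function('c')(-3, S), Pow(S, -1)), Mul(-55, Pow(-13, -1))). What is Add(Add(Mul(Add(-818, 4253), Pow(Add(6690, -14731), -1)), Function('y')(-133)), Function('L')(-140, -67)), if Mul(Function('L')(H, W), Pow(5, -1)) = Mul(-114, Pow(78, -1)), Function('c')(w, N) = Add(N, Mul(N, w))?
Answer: Rational(-575361, 104533) ≈ -5.5041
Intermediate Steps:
Function('y')(S) = Rational(29, 13) (Function('y')(S) = Add(Mul(Mul(S, Add(1, -3)), Pow(S, -1)), Mul(-55, Pow(-13, -1))) = Add(Mul(Mul(S, -2), Pow(S, -1)), Mul(-55, Rational(-1, 13))) = Add(Mul(Mul(-2, S), Pow(S, -1)), Rational(55, 13)) = Add(-2, Rational(55, 13)) = Rational(29, 13))
Function('L')(H, W) = Rational(-95, 13) (Function('L')(H, W) = Mul(5, Mul(-114, Pow(78, -1))) = Mul(5, Mul(-114, Rational(1, 78))) = Mul(5, Rational(-19, 13)) = Rational(-95, 13))
Add(Add(Mul(Add(-818, 4253), Pow(Add(6690, -14731), -1)), Function('y')(-133)), Function('L')(-140, -67)) = Add(Add(Mul(Add(-818, 4253), Pow(Add(6690, -14731), -1)), Rational(29, 13)), Rational(-95, 13)) = Add(Add(Mul(3435, Pow(-8041, -1)), Rational(29, 13)), Rational(-95, 13)) = Add(Add(Mul(3435, Rational(-1, 8041)), Rational(29, 13)), Rational(-95, 13)) = Add(Add(Rational(-3435, 8041), Rational(29, 13)), Rational(-95, 13)) = Add(Rational(188534, 104533), Rational(-95, 13)) = Rational(-575361, 104533)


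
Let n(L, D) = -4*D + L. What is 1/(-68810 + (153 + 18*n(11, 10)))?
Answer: -1/69179 ≈ -1.4455e-5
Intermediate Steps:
n(L, D) = L - 4*D
1/(-68810 + (153 + 18*n(11, 10))) = 1/(-68810 + (153 + 18*(11 - 4*10))) = 1/(-68810 + (153 + 18*(11 - 40))) = 1/(-68810 + (153 + 18*(-29))) = 1/(-68810 + (153 - 522)) = 1/(-68810 - 369) = 1/(-69179) = -1/69179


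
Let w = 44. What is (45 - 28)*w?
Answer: 748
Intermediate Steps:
(45 - 28)*w = (45 - 28)*44 = 17*44 = 748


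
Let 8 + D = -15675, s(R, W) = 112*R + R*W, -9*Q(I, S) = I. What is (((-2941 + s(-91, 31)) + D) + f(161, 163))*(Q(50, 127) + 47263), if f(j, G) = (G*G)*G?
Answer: 1828484567870/9 ≈ 2.0317e+11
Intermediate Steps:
Q(I, S) = -I/9
f(j, G) = G³ (f(j, G) = G²*G = G³)
D = -15683 (D = -8 - 15675 = -15683)
(((-2941 + s(-91, 31)) + D) + f(161, 163))*(Q(50, 127) + 47263) = (((-2941 - 91*(112 + 31)) - 15683) + 163³)*(-⅑*50 + 47263) = (((-2941 - 91*143) - 15683) + 4330747)*(-50/9 + 47263) = (((-2941 - 13013) - 15683) + 4330747)*(425317/9) = ((-15954 - 15683) + 4330747)*(425317/9) = (-31637 + 4330747)*(425317/9) = 4299110*(425317/9) = 1828484567870/9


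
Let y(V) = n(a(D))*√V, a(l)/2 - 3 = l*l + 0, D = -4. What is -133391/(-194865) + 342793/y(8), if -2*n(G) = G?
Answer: 133391/194865 - 342793*√2/76 ≈ -6378.0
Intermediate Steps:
a(l) = 6 + 2*l² (a(l) = 6 + 2*(l*l + 0) = 6 + 2*(l² + 0) = 6 + 2*l²)
n(G) = -G/2
y(V) = -19*√V (y(V) = (-(6 + 2*(-4)²)/2)*√V = (-(6 + 2*16)/2)*√V = (-(6 + 32)/2)*√V = (-½*38)*√V = -19*√V)
-133391/(-194865) + 342793/y(8) = -133391/(-194865) + 342793/((-38*√2)) = -133391*(-1/194865) + 342793/((-38*√2)) = 133391/194865 + 342793/((-38*√2)) = 133391/194865 + 342793*(-√2/76) = 133391/194865 - 342793*√2/76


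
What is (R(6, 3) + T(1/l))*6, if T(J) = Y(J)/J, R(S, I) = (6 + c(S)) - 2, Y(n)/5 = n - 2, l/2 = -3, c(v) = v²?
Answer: 630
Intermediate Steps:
l = -6 (l = 2*(-3) = -6)
Y(n) = -10 + 5*n (Y(n) = 5*(n - 2) = 5*(-2 + n) = -10 + 5*n)
R(S, I) = 4 + S² (R(S, I) = (6 + S²) - 2 = 4 + S²)
T(J) = (-10 + 5*J)/J
(R(6, 3) + T(1/l))*6 = ((4 + 6²) + (5 - 10/(1/(-6))))*6 = ((4 + 36) + (5 - 10/(-⅙)))*6 = (40 + (5 - 10*(-6)))*6 = (40 + (5 + 60))*6 = (40 + 65)*6 = 105*6 = 630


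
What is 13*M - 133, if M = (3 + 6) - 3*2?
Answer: -94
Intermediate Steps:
M = 3 (M = 9 - 6 = 3)
13*M - 133 = 13*3 - 133 = 39 - 133 = -94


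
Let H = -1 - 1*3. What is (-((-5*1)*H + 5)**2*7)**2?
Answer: 19140625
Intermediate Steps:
H = -4 (H = -1 - 3 = -4)
(-((-5*1)*H + 5)**2*7)**2 = (-(-5*1*(-4) + 5)**2*7)**2 = (-(-5*(-4) + 5)**2*7)**2 = (-(20 + 5)**2*7)**2 = (-25**2*7)**2 = (-625*7)**2 = (-1*4375)**2 = (-4375)**2 = 19140625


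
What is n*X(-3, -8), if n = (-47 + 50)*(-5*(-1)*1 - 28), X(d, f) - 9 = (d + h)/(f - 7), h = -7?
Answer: -667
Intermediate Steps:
X(d, f) = 9 + (-7 + d)/(-7 + f) (X(d, f) = 9 + (d - 7)/(f - 7) = 9 + (-7 + d)/(-7 + f))
n = -69 (n = 3*(5*1 - 28) = 3*(5 - 28) = 3*(-23) = -69)
n*X(-3, -8) = -69*(-70 - 3 + 9*(-8))/(-7 - 8) = -69*(-70 - 3 - 72)/(-15) = -(-23)*(-145)/5 = -69*29/3 = -667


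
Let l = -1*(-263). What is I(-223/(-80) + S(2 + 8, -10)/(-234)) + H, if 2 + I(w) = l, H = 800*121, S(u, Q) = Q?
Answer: 97061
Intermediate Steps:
l = 263
H = 96800
I(w) = 261 (I(w) = -2 + 263 = 261)
I(-223/(-80) + S(2 + 8, -10)/(-234)) + H = 261 + 96800 = 97061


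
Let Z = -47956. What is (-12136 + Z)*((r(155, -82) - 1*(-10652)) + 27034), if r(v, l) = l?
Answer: -2259699568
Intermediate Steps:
(-12136 + Z)*((r(155, -82) - 1*(-10652)) + 27034) = (-12136 - 47956)*((-82 - 1*(-10652)) + 27034) = -60092*((-82 + 10652) + 27034) = -60092*(10570 + 27034) = -60092*37604 = -2259699568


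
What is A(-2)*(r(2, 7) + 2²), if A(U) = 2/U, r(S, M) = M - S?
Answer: -9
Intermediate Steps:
A(-2)*(r(2, 7) + 2²) = (2/(-2))*((7 - 1*2) + 2²) = (2*(-½))*((7 - 2) + 4) = -(5 + 4) = -1*9 = -9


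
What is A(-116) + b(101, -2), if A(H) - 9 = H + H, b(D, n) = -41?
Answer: -264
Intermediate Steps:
A(H) = 9 + 2*H (A(H) = 9 + (H + H) = 9 + 2*H)
A(-116) + b(101, -2) = (9 + 2*(-116)) - 41 = (9 - 232) - 41 = -223 - 41 = -264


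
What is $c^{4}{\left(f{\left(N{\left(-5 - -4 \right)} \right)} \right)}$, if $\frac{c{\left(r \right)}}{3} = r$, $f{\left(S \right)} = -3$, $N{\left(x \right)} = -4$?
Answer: $6561$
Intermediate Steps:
$c{\left(r \right)} = 3 r$
$c^{4}{\left(f{\left(N{\left(-5 - -4 \right)} \right)} \right)} = \left(3 \left(-3\right)\right)^{4} = \left(-9\right)^{4} = 6561$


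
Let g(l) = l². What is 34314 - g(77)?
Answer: 28385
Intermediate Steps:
34314 - g(77) = 34314 - 1*77² = 34314 - 1*5929 = 34314 - 5929 = 28385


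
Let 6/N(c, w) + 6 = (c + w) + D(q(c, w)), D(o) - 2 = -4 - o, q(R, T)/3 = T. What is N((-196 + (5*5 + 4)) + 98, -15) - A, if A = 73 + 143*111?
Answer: -749468/47 ≈ -15946.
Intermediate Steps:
q(R, T) = 3*T
A = 15946 (A = 73 + 15873 = 15946)
D(o) = -2 - o (D(o) = 2 + (-4 - o) = -2 - o)
N(c, w) = 6/(-8 + c - 2*w) (N(c, w) = 6/(-6 + ((c + w) + (-2 - 3*w))) = 6/(-6 + (-2 + c - 2*w)) = 6/(-8 + c - 2*w))
N((-196 + (5*5 + 4)) + 98, -15) - A = -6/(8 - ((-196 + (5*5 + 4)) + 98) + 2*(-15)) - 1*15946 = -6/(8 - ((-196 + (25 + 4)) + 98) - 30) - 15946 = -6/(8 - ((-196 + 29) + 98) - 30) - 15946 = -6/(8 - (-167 + 98) - 30) - 15946 = -6/(8 - 1*(-69) - 30) - 15946 = -6/(8 + 69 - 30) - 15946 = -6/47 - 15946 = -749468/47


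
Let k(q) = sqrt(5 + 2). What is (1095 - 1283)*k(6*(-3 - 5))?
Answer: -188*sqrt(7) ≈ -497.40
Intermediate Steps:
k(q) = sqrt(7)
(1095 - 1283)*k(6*(-3 - 5)) = (1095 - 1283)*sqrt(7) = -188*sqrt(7)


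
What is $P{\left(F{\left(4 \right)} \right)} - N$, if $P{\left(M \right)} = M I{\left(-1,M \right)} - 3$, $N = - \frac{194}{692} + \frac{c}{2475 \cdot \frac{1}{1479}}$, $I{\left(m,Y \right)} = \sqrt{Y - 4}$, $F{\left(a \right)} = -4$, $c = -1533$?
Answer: $\frac{86906583}{95150} - 8 i \sqrt{2} \approx 913.36 - 11.314 i$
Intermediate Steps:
$I{\left(m,Y \right)} = \sqrt{-4 + Y}$
$N = - \frac{87192033}{95150}$ ($N = - \frac{194}{692} - \frac{1533}{2475 \cdot \frac{1}{1479}} = \left(-194\right) \frac{1}{692} - \frac{1533}{2475 \cdot \frac{1}{1479}} = - \frac{97}{346} - \frac{1533}{\frac{825}{493}} = - \frac{97}{346} - \frac{251923}{275} = - \frac{87192033}{95150} \approx -916.36$)
$P{\left(M \right)} = -3 + M \sqrt{-4 + M}$ ($P{\left(M \right)} = M \sqrt{-4 + M} - 3 = -3 + M \sqrt{-4 + M}$)
$P{\left(F{\left(4 \right)} \right)} - N = \left(-3 - 4 \sqrt{-4 - 4}\right) - - \frac{87192033}{95150} = \left(-3 - 4 \sqrt{-8}\right) + \frac{87192033}{95150} = \left(-3 - 4 \cdot 2 i \sqrt{2}\right) + \frac{87192033}{95150} = \left(-3 - 8 i \sqrt{2}\right) + \frac{87192033}{95150} = \frac{86906583}{95150} - 8 i \sqrt{2}$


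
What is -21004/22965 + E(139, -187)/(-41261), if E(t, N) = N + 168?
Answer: -866209709/947558865 ≈ -0.91415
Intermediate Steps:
E(t, N) = 168 + N
-21004/22965 + E(139, -187)/(-41261) = -21004/22965 + (168 - 187)/(-41261) = -21004*1/22965 - 19*(-1/41261) = -21004/22965 + 19/41261 = -866209709/947558865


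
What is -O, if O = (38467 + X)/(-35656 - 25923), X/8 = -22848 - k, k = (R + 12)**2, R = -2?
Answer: -20731/8797 ≈ -2.3566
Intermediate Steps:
k = 100 (k = (-2 + 12)**2 = 10**2 = 100)
X = -183584 (X = 8*(-22848 - 1*100) = 8*(-22848 - 100) = 8*(-22948) = -183584)
O = 20731/8797 (O = (38467 - 183584)/(-35656 - 25923) = -145117/(-61579) = -145117*(-1/61579) = 20731/8797 ≈ 2.3566)
-O = -1*20731/8797 = -20731/8797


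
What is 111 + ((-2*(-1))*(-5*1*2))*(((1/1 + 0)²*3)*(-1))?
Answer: 171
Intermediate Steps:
111 + ((-2*(-1))*(-5*1*2))*(((1/1 + 0)²*3)*(-1)) = 111 + (2*(-5*2))*(((1 + 0)²*3)*(-1)) = 111 + (2*(-10))*((1²*3)*(-1)) = 111 - 20*1*3*(-1) = 111 - 60*(-1) = 111 - 20*(-3) = 111 + 60 = 171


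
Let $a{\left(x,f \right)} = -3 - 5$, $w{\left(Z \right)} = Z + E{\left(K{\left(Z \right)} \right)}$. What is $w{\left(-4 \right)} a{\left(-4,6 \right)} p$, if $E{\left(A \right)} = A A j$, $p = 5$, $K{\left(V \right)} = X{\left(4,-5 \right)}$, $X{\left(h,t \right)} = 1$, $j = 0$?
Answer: $160$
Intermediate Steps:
$K{\left(V \right)} = 1$
$E{\left(A \right)} = 0$ ($E{\left(A \right)} = A A 0 = A^{2} \cdot 0 = 0$)
$w{\left(Z \right)} = Z$ ($w{\left(Z \right)} = Z + 0 = Z$)
$a{\left(x,f \right)} = -8$ ($a{\left(x,f \right)} = -3 - 5 = -8$)
$w{\left(-4 \right)} a{\left(-4,6 \right)} p = \left(-4\right) \left(-8\right) 5 = 32 \cdot 5 = 160$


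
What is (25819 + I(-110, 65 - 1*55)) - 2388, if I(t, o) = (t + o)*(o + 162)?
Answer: 6231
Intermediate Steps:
I(t, o) = (162 + o)*(o + t) (I(t, o) = (o + t)*(162 + o) = (162 + o)*(o + t))
(25819 + I(-110, 65 - 1*55)) - 2388 = (25819 + ((65 - 1*55)**2 + 162*(65 - 1*55) + 162*(-110) + (65 - 1*55)*(-110))) - 2388 = (25819 + ((65 - 55)**2 + 162*(65 - 55) - 17820 + (65 - 55)*(-110))) - 2388 = (25819 + (10**2 + 162*10 - 17820 + 10*(-110))) - 2388 = (25819 + (100 + 1620 - 17820 - 1100)) - 2388 = (25819 - 17200) - 2388 = 8619 - 2388 = 6231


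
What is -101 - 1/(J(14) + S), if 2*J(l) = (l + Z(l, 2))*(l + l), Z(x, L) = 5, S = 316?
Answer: -58783/582 ≈ -101.00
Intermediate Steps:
J(l) = l*(5 + l) (J(l) = ((l + 5)*(l + l))/2 = ((5 + l)*(2*l))/2 = (2*l*(5 + l))/2 = l*(5 + l))
-101 - 1/(J(14) + S) = -101 - 1/(14*(5 + 14) + 316) = -101 - 1/(14*19 + 316) = -101 - 1/(266 + 316) = -101 - 1/582 = -58783/582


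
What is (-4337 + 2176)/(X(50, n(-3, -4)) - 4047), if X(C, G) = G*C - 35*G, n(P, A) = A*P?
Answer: 2161/3867 ≈ 0.55883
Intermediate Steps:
X(C, G) = -35*G + C*G (X(C, G) = C*G - 35*G = -35*G + C*G)
(-4337 + 2176)/(X(50, n(-3, -4)) - 4047) = (-4337 + 2176)/((-4*(-3))*(-35 + 50) - 4047) = -2161/(12*15 - 4047) = -2161/(180 - 4047) = -2161/(-3867) = -2161*(-1/3867) = 2161/3867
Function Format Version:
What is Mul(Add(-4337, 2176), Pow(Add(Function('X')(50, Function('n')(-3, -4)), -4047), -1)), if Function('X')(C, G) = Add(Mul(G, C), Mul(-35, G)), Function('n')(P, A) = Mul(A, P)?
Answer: Rational(2161, 3867) ≈ 0.55883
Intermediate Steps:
Function('X')(C, G) = Add(Mul(-35, G), Mul(C, G)) (Function('X')(C, G) = Add(Mul(C, G), Mul(-35, G)) = Add(Mul(-35, G), Mul(C, G)))
Mul(Add(-4337, 2176), Pow(Add(Function('X')(50, Function('n')(-3, -4)), -4047), -1)) = Mul(Add(-4337, 2176), Pow(Add(Mul(Mul(-4, -3), Add(-35, 50)), -4047), -1)) = Mul(-2161, Pow(Add(Mul(12, 15), -4047), -1)) = Mul(-2161, Pow(Add(180, -4047), -1)) = Mul(-2161, Pow(-3867, -1)) = Mul(-2161, Rational(-1, 3867)) = Rational(2161, 3867)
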